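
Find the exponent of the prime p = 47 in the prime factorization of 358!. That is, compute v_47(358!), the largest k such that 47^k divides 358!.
v_47(358!) = 7

Legendre's formula: v_p(n!) = Σ_{k ≥ 1} ⌊n / p^k⌋. For p = 47, n = 358, the terms are:
  ⌊358/47^1⌋ = ⌊358/47⌋ = 7
(the next term ⌊358/47^2⌋ = 0, terminating the sum). Summing: v_47(358!) = 7 = 7.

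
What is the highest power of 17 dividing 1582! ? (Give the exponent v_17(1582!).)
v_17(1582!) = 98

Legendre's formula: v_p(n!) = Σ_{k ≥ 1} ⌊n / p^k⌋. For p = 17, n = 1582, the terms are:
  ⌊1582/17^1⌋ = ⌊1582/17⌋ = 93
  ⌊1582/17^2⌋ = ⌊1582/289⌋ = 5
(the next term ⌊1582/17^3⌋ = 0, terminating the sum). Summing: v_17(1582!) = 93 + 5 = 98.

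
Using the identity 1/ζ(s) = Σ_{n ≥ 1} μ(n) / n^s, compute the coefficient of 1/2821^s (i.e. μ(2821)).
μ(2821) = -1

Factor n = 2821 = 7 · 13 · 31. μ(n) = 0 if any exponent ≥ 2 (not squarefree); otherwise μ(n) = (−1)^{ω(n)} where ω(n) is the number of distinct prime factors. Applying: μ(2821) = -1.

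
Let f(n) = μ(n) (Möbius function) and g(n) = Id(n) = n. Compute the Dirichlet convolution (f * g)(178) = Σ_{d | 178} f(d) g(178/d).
(μ * Id)(178) = 88

Divisors of 178: [1, 2, 89, 178]. For each d | 178:
  d = 1: μ(1) · Id(178/1) = 1 · 178 = 178
  d = 2: μ(2) · Id(178/2) = -1 · 89 = -89
  d = 89: μ(89) · Id(178/89) = -1 · 2 = -2
  d = 178: μ(178) · Id(178/178) = 1 · 1 = 1
Summing: (μ * Id)(178) = 178 + -89 + -2 + 1 = 88.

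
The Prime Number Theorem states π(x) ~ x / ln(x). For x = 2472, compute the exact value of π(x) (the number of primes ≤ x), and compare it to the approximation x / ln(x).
π(2472) = 365;  x/ln(x) ≈ 316.40;  relative error ≈ 13.31%.

Directly count primes up to 2472: π(2472) = 365. The PNT approximation gives 2472/ln(2472) ≈ 2472/7.81278 ≈ 316.40. Relative error (π(x) − x/ln(x)) / π(x) ≈ 13.31%; the approximation is known to undercount slightly (Li(x) is a better estimate).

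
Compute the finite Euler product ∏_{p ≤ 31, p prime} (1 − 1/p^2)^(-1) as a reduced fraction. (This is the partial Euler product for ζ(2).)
∏ = 82920037520482019/50722704772300800

The primes p ≤ 31 are [2, 3, 5, 7, 11, 13, 17, 19, 23, 29, 31]. For each prime, (1 − 1/p^2)^(-1) = p^2 / (p^2 − 1). The product is (1 − 1/2^2)^(-1), (1 − 1/3^2)^(-1), (1 − 1/5^2)^(-1), (1 − 1/7^2)^(-1), (1 − 1/11^2)^(-1), (1 − 1/13^2)^(-1), (1 − 1/17^2)^(-1), (1 − 1/19^2)^(-1), (1 − 1/23^2)^(-1), (1 − 1/29^2)^(-1), (1 − 1/31^2)^(-1) = ∏ p^2 / (p^2 − 1) = 82920037520482019/50722704772300800.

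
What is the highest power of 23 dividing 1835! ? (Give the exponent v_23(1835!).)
v_23(1835!) = 82

Legendre's formula: v_p(n!) = Σ_{k ≥ 1} ⌊n / p^k⌋. For p = 23, n = 1835, the terms are:
  ⌊1835/23^1⌋ = ⌊1835/23⌋ = 79
  ⌊1835/23^2⌋ = ⌊1835/529⌋ = 3
(the next term ⌊1835/23^3⌋ = 0, terminating the sum). Summing: v_23(1835!) = 79 + 3 = 82.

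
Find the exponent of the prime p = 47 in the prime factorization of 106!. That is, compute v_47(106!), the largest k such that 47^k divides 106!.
v_47(106!) = 2

Legendre's formula: v_p(n!) = Σ_{k ≥ 1} ⌊n / p^k⌋. For p = 47, n = 106, the terms are:
  ⌊106/47^1⌋ = ⌊106/47⌋ = 2
(the next term ⌊106/47^2⌋ = 0, terminating the sum). Summing: v_47(106!) = 2 = 2.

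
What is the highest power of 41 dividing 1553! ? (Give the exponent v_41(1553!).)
v_41(1553!) = 37

Legendre's formula: v_p(n!) = Σ_{k ≥ 1} ⌊n / p^k⌋. For p = 41, n = 1553, the terms are:
  ⌊1553/41^1⌋ = ⌊1553/41⌋ = 37
(the next term ⌊1553/41^2⌋ = 0, terminating the sum). Summing: v_41(1553!) = 37 = 37.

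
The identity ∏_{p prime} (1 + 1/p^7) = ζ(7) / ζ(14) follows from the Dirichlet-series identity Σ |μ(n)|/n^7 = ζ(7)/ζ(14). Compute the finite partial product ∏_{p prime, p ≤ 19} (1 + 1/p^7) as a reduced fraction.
∏ = 1068826090093603336253543016500022477644576/1060040977976779320486482915314295925421875

The primes p ≤ 19 are [2, 3, 5, 7, 11, 13, 17, 19]. For each, (1 + 1/p^7) = (p^7 + 1)/p^7. Multiplying these fractions over p ∈ [2, 3, 5, 7, 11, 13, 17, 19] gives 1068826090093603336253543016500022477644576/1060040977976779320486482915314295925421875. (In the limit P → ∞ this tends to ζ(7)/ζ(14).)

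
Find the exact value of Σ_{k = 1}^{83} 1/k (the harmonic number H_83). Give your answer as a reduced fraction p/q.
H_83 = 3672441655127796364812512959533039359/734184632222154704090370027645633600

Direct summation: H_83 = 1 + 1/2 + ... + 1/83. The least common denominator is lcm(1, ..., 83) = 8076030954443701744994070304101969600; over this denominator the numerator is 8076030954443701744994070304101969600 + 4038015477221850872497035152050984800 + 2692010318147900581664690101367323200 + 2019007738610925436248517576025492400 + 1615206190888740348998814060820393920 + 1346005159073950290832345050683661600 + 1153718707777671677856295757728852800 + 1009503869305462718124258788012746200 + 897336772715966860554896700455774400 + 807603095444370174499407030410196960 + 734184632222154704090370027645633600 + 673002579536975145416172525341830800 + 621233150341823211153390023392459200 + 576859353888835838928147878864426400 + 538402063629580116332938020273464640 + 504751934652731359062129394006373100 + 475060644379041279117298253182468800 + 448668386357983430277448350227887200 + 425054260760194828683898437057998400 + 403801547722185087249703515205098480 + 384572902592557225952098585909617600 + 367092316111077352045185013822816800 + 351131780627987032391046534960955200 + 336501289768487572708086262670915400 + 323041238177748069799762812164078784 + 310616575170911605576695011696229600 + 299112257571988953518298900151924800 + 288429676944417919464073939432213200 + 278483826015300060172209320831102400 + 269201031814790058166469010136732320 + 260517127562700056290131300132321600 + 252375967326365679531064697003186550 + 244728210740718234696790009215211200 + 237530322189520639558649126591234400 + 230743741555534335571259151545770560 + 224334193178991715138724175113943600 + 218271106876856803918758656867620800 + 212527130380097414341949218528999200 + 207077716780607737051130007797486400 + 201900773861092543624851757602549240 + 196976364742529310853513909856145600 + 192286451296278612976049292954808800 + 187814673359155854534745821025627200 + 183546158055538676022592506911408400 + 179467354543193372110979340091154880 + 175565890313993516195523267480477600 + 171830445839227696702001495831956800 + 168250644884243786354043131335457700 + 164816958253953096836613679675550400 + 161520619088874034899881406082039392 + 158353548126347093039099417727489600 + 155308287585455802788347505848114800 + 152377942536673617830076798190603200 + 149556128785994476759149450075962400 + 146836926444430940818074005529126720 + 144214838472208959732036969716106600 + 141684753586731609561299479019332800 + 139241913007650030086104660415551200 + 136881880583791554999899496679694400 + 134600515907395029083234505068366160 + 132393950072847569590066726296753600 + 130258563781350028145065650066160800 + 128190967530852408650699528636539200 + 126187983663182839765532348501593275 + 124246630068364642230678004678491840 + 122364105370359117348395004607605600 + 120537775439458234999911497076148800 + 118765161094760319779324563295617200 + 117043926875995677463682178320318400 + 115371870777767167785629575772885280 + 113746914851319742887240426818337600 + 112167096589495857569362087556971800 + 110630561019776736232795483617835200 + 109135553438428401959379328433810400 + 107680412725916023266587604054692928 + 106263565190048707170974609264499600 + 104883518888879243441481432520804800 + 103538858390303868525565003898743200 + 102228239929667110696127472203822400 + 100950386930546271812425878801274620 + 99704085857329651172766300050641600 + 98488182371264655426756954928072800 + 97301577764381948734868316916891200 = 40396858206405760012937642554863432949, so H_83 = 40396858206405760012937642554863432949/8076030954443701744994070304101969600; reducing by gcd(40396858206405760012937642554863432949, 8076030954443701744994070304101969600) = 11 gives 3672441655127796364812512959533039359/734184632222154704090370027645633600 ≈ 5.00207. (The PNT-adjacent estimate ln(83) + γ ≈ 4.99606 matches within O(1/n).)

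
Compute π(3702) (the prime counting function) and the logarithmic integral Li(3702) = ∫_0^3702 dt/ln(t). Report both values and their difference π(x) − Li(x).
π(3702) = 517;  Li(3702) ≈ 529.27;  π(x) − Li(x) ≈ -12.27.

Direct count of primes ≤ 3702 gives π(3702) = 517. Numerical evaluation of the logarithmic integral gives Li(3702) ≈ 529.27. The difference π(x) − Li(x) ≈ -12.27 is typically negative for small/moderate x (Li(x) overestimates), though Littlewood's theorem shows this sign changes infinitely often.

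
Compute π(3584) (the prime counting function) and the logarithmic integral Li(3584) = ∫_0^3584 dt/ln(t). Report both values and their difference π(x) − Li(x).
π(3584) = 502;  Li(3584) ≈ 514.88;  π(x) − Li(x) ≈ -12.88.

Direct count of primes ≤ 3584 gives π(3584) = 502. Numerical evaluation of the logarithmic integral gives Li(3584) ≈ 514.88. The difference π(x) − Li(x) ≈ -12.88 is typically negative for small/moderate x (Li(x) overestimates), though Littlewood's theorem shows this sign changes infinitely often.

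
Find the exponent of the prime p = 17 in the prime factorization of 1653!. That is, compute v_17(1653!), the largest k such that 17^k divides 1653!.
v_17(1653!) = 102

Legendre's formula: v_p(n!) = Σ_{k ≥ 1} ⌊n / p^k⌋. For p = 17, n = 1653, the terms are:
  ⌊1653/17^1⌋ = ⌊1653/17⌋ = 97
  ⌊1653/17^2⌋ = ⌊1653/289⌋ = 5
(the next term ⌊1653/17^3⌋ = 0, terminating the sum). Summing: v_17(1653!) = 97 + 5 = 102.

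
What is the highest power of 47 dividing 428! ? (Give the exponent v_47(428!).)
v_47(428!) = 9

Legendre's formula: v_p(n!) = Σ_{k ≥ 1} ⌊n / p^k⌋. For p = 47, n = 428, the terms are:
  ⌊428/47^1⌋ = ⌊428/47⌋ = 9
(the next term ⌊428/47^2⌋ = 0, terminating the sum). Summing: v_47(428!) = 9 = 9.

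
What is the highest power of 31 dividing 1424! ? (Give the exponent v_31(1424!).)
v_31(1424!) = 46

Legendre's formula: v_p(n!) = Σ_{k ≥ 1} ⌊n / p^k⌋. For p = 31, n = 1424, the terms are:
  ⌊1424/31^1⌋ = ⌊1424/31⌋ = 45
  ⌊1424/31^2⌋ = ⌊1424/961⌋ = 1
(the next term ⌊1424/31^3⌋ = 0, terminating the sum). Summing: v_31(1424!) = 45 + 1 = 46.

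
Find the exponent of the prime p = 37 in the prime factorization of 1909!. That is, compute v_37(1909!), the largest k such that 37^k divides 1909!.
v_37(1909!) = 52

Legendre's formula: v_p(n!) = Σ_{k ≥ 1} ⌊n / p^k⌋. For p = 37, n = 1909, the terms are:
  ⌊1909/37^1⌋ = ⌊1909/37⌋ = 51
  ⌊1909/37^2⌋ = ⌊1909/1369⌋ = 1
(the next term ⌊1909/37^3⌋ = 0, terminating the sum). Summing: v_37(1909!) = 51 + 1 = 52.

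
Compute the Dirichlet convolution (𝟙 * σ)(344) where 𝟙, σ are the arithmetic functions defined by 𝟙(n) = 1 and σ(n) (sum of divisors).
(𝟙 * σ)(344) = 1170

Divisors of 344: [1, 2, 4, 8, 43, 86, 172, 344]. For each d | 344:
  d = 1: 𝟙(1) · σ(344/1) = 1 · 660 = 660
  d = 2: 𝟙(2) · σ(344/2) = 1 · 308 = 308
  d = 4: 𝟙(4) · σ(344/4) = 1 · 132 = 132
  d = 8: 𝟙(8) · σ(344/8) = 1 · 44 = 44
  d = 43: 𝟙(43) · σ(344/43) = 1 · 15 = 15
  d = 86: 𝟙(86) · σ(344/86) = 1 · 7 = 7
  d = 172: 𝟙(172) · σ(344/172) = 1 · 3 = 3
  d = 344: 𝟙(344) · σ(344/344) = 1 · 1 = 1
Summing: (𝟙 * σ)(344) = 660 + 308 + 132 + 44 + 15 + 7 + 3 + 1 = 1170.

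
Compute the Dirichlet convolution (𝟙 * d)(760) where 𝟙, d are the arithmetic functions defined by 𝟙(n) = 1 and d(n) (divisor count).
(𝟙 * d)(760) = 90

Divisors of 760: [1, 2, 4, 5, 8, 10, 19, 20, 38, 40, 76, 95, 152, 190, 380, 760]. For each d | 760:
  d = 1: 𝟙(1) · d(760/1) = 1 · 16 = 16
  d = 2: 𝟙(2) · d(760/2) = 1 · 12 = 12
  d = 4: 𝟙(4) · d(760/4) = 1 · 8 = 8
  d = 5: 𝟙(5) · d(760/5) = 1 · 8 = 8
  d = 8: 𝟙(8) · d(760/8) = 1 · 4 = 4
  d = 10: 𝟙(10) · d(760/10) = 1 · 6 = 6
  d = 19: 𝟙(19) · d(760/19) = 1 · 8 = 8
  d = 20: 𝟙(20) · d(760/20) = 1 · 4 = 4
  d = 38: 𝟙(38) · d(760/38) = 1 · 6 = 6
  d = 40: 𝟙(40) · d(760/40) = 1 · 2 = 2
  d = 76: 𝟙(76) · d(760/76) = 1 · 4 = 4
  d = 95: 𝟙(95) · d(760/95) = 1 · 4 = 4
  d = 152: 𝟙(152) · d(760/152) = 1 · 2 = 2
  d = 190: 𝟙(190) · d(760/190) = 1 · 3 = 3
  d = 380: 𝟙(380) · d(760/380) = 1 · 2 = 2
  d = 760: 𝟙(760) · d(760/760) = 1 · 1 = 1
Summing: (𝟙 * d)(760) = 16 + 12 + 8 + 8 + 4 + 6 + 8 + 4 + 6 + 2 + 4 + 4 + 2 + 3 + 2 + 1 = 90.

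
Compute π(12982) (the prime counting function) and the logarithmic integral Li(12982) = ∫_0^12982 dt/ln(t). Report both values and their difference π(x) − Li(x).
π(12982) = 1546;  Li(12982) ≈ 1565.21;  π(x) − Li(x) ≈ -19.21.

Direct count of primes ≤ 12982 gives π(12982) = 1546. Numerical evaluation of the logarithmic integral gives Li(12982) ≈ 1565.21. The difference π(x) − Li(x) ≈ -19.21 is typically negative for small/moderate x (Li(x) overestimates), though Littlewood's theorem shows this sign changes infinitely often.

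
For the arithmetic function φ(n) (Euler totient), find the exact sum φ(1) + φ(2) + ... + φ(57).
Σ_{n ≤ 57} φ(n) = 1000

Compute φ(n) for each 1 ≤ n ≤ 57: φ(1) = 1, φ(2) = 1, φ(3) = 2, φ(4) = 2, φ(5) = 4, φ(6) = 2, φ(7) = 6, φ(8) = 4, φ(9) = 6, φ(10) = 4, φ(11) = 10, φ(12) = 4, φ(13) = 12, φ(14) = 6, φ(15) = 8, φ(16) = 8, φ(17) = 16, φ(18) = 6, φ(19) = 18, φ(20) = 8, φ(21) = 12, φ(22) = 10, φ(23) = 22, φ(24) = 8, φ(25) = 20, φ(26) = 12, φ(27) = 18, φ(28) = 12, φ(29) = 28, φ(30) = 8, φ(31) = 30, φ(32) = 16, φ(33) = 20, φ(34) = 16, φ(35) = 24, φ(36) = 12, φ(37) = 36, φ(38) = 18, φ(39) = 24, φ(40) = 16, φ(41) = 40, φ(42) = 12, φ(43) = 42, φ(44) = 20, φ(45) = 24, φ(46) = 22, φ(47) = 46, φ(48) = 16, φ(49) = 42, φ(50) = 20, φ(51) = 32, φ(52) = 24, φ(53) = 52, φ(54) = 18, φ(55) = 40, φ(56) = 24, φ(57) = 36. Summing all 57 values: 1000. (Average order: Σ_{n ≤ x} φ(n) ~ (3/π²) x². For x = 57, (3/π²)·57² ≈ 987.58.)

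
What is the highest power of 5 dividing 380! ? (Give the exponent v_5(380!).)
v_5(380!) = 94

Legendre's formula: v_p(n!) = Σ_{k ≥ 1} ⌊n / p^k⌋. For p = 5, n = 380, the terms are:
  ⌊380/5^1⌋ = ⌊380/5⌋ = 76
  ⌊380/5^2⌋ = ⌊380/25⌋ = 15
  ⌊380/5^3⌋ = ⌊380/125⌋ = 3
(the next term ⌊380/5^4⌋ = 0, terminating the sum). Summing: v_5(380!) = 76 + 15 + 3 = 94.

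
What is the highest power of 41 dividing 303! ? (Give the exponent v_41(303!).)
v_41(303!) = 7

Legendre's formula: v_p(n!) = Σ_{k ≥ 1} ⌊n / p^k⌋. For p = 41, n = 303, the terms are:
  ⌊303/41^1⌋ = ⌊303/41⌋ = 7
(the next term ⌊303/41^2⌋ = 0, terminating the sum). Summing: v_41(303!) = 7 = 7.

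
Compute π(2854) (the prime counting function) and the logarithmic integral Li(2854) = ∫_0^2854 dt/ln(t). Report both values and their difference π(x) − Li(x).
π(2854) = 414;  Li(2854) ≈ 424.47;  π(x) − Li(x) ≈ -10.47.

Direct count of primes ≤ 2854 gives π(2854) = 414. Numerical evaluation of the logarithmic integral gives Li(2854) ≈ 424.47. The difference π(x) − Li(x) ≈ -10.47 is typically negative for small/moderate x (Li(x) overestimates), though Littlewood's theorem shows this sign changes infinitely often.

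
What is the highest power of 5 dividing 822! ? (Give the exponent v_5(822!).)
v_5(822!) = 203

Legendre's formula: v_p(n!) = Σ_{k ≥ 1} ⌊n / p^k⌋. For p = 5, n = 822, the terms are:
  ⌊822/5^1⌋ = ⌊822/5⌋ = 164
  ⌊822/5^2⌋ = ⌊822/25⌋ = 32
  ⌊822/5^3⌋ = ⌊822/125⌋ = 6
  ⌊822/5^4⌋ = ⌊822/625⌋ = 1
(the next term ⌊822/5^5⌋ = 0, terminating the sum). Summing: v_5(822!) = 164 + 32 + 6 + 1 = 203.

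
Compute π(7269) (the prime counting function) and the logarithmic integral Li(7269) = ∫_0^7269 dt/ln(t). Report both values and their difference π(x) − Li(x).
π(7269) = 928;  Li(7269) ≈ 944.65;  π(x) − Li(x) ≈ -16.65.

Direct count of primes ≤ 7269 gives π(7269) = 928. Numerical evaluation of the logarithmic integral gives Li(7269) ≈ 944.65. The difference π(x) − Li(x) ≈ -16.65 is typically negative for small/moderate x (Li(x) overestimates), though Littlewood's theorem shows this sign changes infinitely often.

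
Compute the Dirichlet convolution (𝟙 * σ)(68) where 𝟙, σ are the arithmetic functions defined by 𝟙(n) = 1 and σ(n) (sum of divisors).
(𝟙 * σ)(68) = 209

Divisors of 68: [1, 2, 4, 17, 34, 68]. For each d | 68:
  d = 1: 𝟙(1) · σ(68/1) = 1 · 126 = 126
  d = 2: 𝟙(2) · σ(68/2) = 1 · 54 = 54
  d = 4: 𝟙(4) · σ(68/4) = 1 · 18 = 18
  d = 17: 𝟙(17) · σ(68/17) = 1 · 7 = 7
  d = 34: 𝟙(34) · σ(68/34) = 1 · 3 = 3
  d = 68: 𝟙(68) · σ(68/68) = 1 · 1 = 1
Summing: (𝟙 * σ)(68) = 126 + 54 + 18 + 7 + 3 + 1 = 209.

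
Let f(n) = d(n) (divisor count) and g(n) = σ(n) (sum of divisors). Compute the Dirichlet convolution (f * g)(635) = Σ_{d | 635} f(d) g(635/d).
(d * σ)(635) = 1040

Divisors of 635: [1, 5, 127, 635]. For each d | 635:
  d = 1: d(1) · σ(635/1) = 1 · 768 = 768
  d = 5: d(5) · σ(635/5) = 2 · 128 = 256
  d = 127: d(127) · σ(635/127) = 2 · 6 = 12
  d = 635: d(635) · σ(635/635) = 4 · 1 = 4
Summing: (d * σ)(635) = 768 + 256 + 12 + 4 = 1040.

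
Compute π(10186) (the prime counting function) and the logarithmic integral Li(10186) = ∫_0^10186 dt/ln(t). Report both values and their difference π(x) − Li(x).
π(10186) = 1251;  Li(10186) ≈ 1266.31;  π(x) − Li(x) ≈ -15.31.

Direct count of primes ≤ 10186 gives π(10186) = 1251. Numerical evaluation of the logarithmic integral gives Li(10186) ≈ 1266.31. The difference π(x) − Li(x) ≈ -15.31 is typically negative for small/moderate x (Li(x) overestimates), though Littlewood's theorem shows this sign changes infinitely often.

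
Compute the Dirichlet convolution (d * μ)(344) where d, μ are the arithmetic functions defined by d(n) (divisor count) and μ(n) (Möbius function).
(d * μ)(344) = 1

Divisors of 344: [1, 2, 4, 8, 43, 86, 172, 344]. For each d | 344:
  d = 1: d(1) · μ(344/1) = 1 · 0 = 0
  d = 2: d(2) · μ(344/2) = 2 · 0 = 0
  d = 4: d(4) · μ(344/4) = 3 · 1 = 3
  d = 8: d(8) · μ(344/8) = 4 · -1 = -4
  d = 43: d(43) · μ(344/43) = 2 · 0 = 0
  d = 86: d(86) · μ(344/86) = 4 · 0 = 0
  d = 172: d(172) · μ(344/172) = 6 · -1 = -6
  d = 344: d(344) · μ(344/344) = 8 · 1 = 8
Summing: (d * μ)(344) = 0 + 0 + 3 + -4 + 0 + 0 + -6 + 8 = 1.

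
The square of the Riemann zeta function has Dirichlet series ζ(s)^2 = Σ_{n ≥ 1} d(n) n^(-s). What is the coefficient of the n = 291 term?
d(291) = 4

ζ(s)^2 = (Σ 1/m^s)(Σ 1/k^s). The coefficient of 1/n^s in the product is the number of ordered pairs (m, k) with mk = n, which equals d(n). For n = 291, divisors are [1, 3, 97, 291], so d(291) = 4.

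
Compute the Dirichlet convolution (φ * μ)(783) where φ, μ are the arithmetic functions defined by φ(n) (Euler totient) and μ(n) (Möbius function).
(φ * μ)(783) = 324

Divisors of 783: [1, 3, 9, 27, 29, 87, 261, 783]. For each d | 783:
  d = 1: φ(1) · μ(783/1) = 1 · 0 = 0
  d = 3: φ(3) · μ(783/3) = 2 · 0 = 0
  d = 9: φ(9) · μ(783/9) = 6 · 1 = 6
  d = 27: φ(27) · μ(783/27) = 18 · -1 = -18
  d = 29: φ(29) · μ(783/29) = 28 · 0 = 0
  d = 87: φ(87) · μ(783/87) = 56 · 0 = 0
  d = 261: φ(261) · μ(783/261) = 168 · -1 = -168
  d = 783: φ(783) · μ(783/783) = 504 · 1 = 504
Summing: (φ * μ)(783) = 0 + 0 + 6 + -18 + 0 + 0 + -168 + 504 = 324.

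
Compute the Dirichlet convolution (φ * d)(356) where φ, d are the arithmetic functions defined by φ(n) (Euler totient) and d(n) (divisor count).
(φ * d)(356) = 630

Divisors of 356: [1, 2, 4, 89, 178, 356]. For each d | 356:
  d = 1: φ(1) · d(356/1) = 1 · 6 = 6
  d = 2: φ(2) · d(356/2) = 1 · 4 = 4
  d = 4: φ(4) · d(356/4) = 2 · 2 = 4
  d = 89: φ(89) · d(356/89) = 88 · 3 = 264
  d = 178: φ(178) · d(356/178) = 88 · 2 = 176
  d = 356: φ(356) · d(356/356) = 176 · 1 = 176
Summing: (φ * d)(356) = 6 + 4 + 4 + 264 + 176 + 176 = 630.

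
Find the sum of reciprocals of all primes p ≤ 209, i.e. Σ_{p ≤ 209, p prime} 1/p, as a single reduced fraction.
Σ 1/p = 15202313841027497739047080375538859939135227730139536997746371469607707132833646367/7799922041683461553249199106329813876687996789903550945093032474868511536164700810

π(209) = 46, so the primes ≤ 209 are [2, 3, 5, 7, 11, 13, 17, 19, 23, 29, 31, 37, 41, 43, 47, 53, 59, 61, 67, 71, 73, 79, 83, 89, 97, 101, 103, 107, 109, 113, 127, 131, 137, 139, 149, 151, 157, 163, 167, 173, 179, 181, 191, 193, 197, 199]. Summing 1/p over these primes: 15202313841027497739047080375538859939135227730139536997746371469607707132833646367/7799922041683461553249199106329813876687996789903550945093032474868511536164700810 ≈ 1.9490. Mertens estimate ln ln(209) + 0.2615 ≈ 1.9372.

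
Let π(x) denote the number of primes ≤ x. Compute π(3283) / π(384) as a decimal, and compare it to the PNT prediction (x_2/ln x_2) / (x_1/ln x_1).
π(3283)/π(384) = 462/76 ≈ 6.0789;  PNT prediction ≈ 6.2836.

π(384) = 76 and π(3283) = 462, so π(3283)/π(384) ≈ 6.0789. The PNT-predicted ratio is (3283/ln(3283)) / (384/ln(384)) ≈ 6.2836. The two agree to within a few percent, as expected.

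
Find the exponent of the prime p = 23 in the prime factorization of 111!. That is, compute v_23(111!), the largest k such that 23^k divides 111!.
v_23(111!) = 4

Legendre's formula: v_p(n!) = Σ_{k ≥ 1} ⌊n / p^k⌋. For p = 23, n = 111, the terms are:
  ⌊111/23^1⌋ = ⌊111/23⌋ = 4
(the next term ⌊111/23^2⌋ = 0, terminating the sum). Summing: v_23(111!) = 4 = 4.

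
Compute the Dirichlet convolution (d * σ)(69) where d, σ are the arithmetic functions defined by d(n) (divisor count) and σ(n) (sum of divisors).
(d * σ)(69) = 156

Divisors of 69: [1, 3, 23, 69]. For each d | 69:
  d = 1: d(1) · σ(69/1) = 1 · 96 = 96
  d = 3: d(3) · σ(69/3) = 2 · 24 = 48
  d = 23: d(23) · σ(69/23) = 2 · 4 = 8
  d = 69: d(69) · σ(69/69) = 4 · 1 = 4
Summing: (d * σ)(69) = 96 + 48 + 8 + 4 = 156.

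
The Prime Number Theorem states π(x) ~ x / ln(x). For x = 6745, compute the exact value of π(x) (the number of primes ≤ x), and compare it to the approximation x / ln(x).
π(6745) = 869;  x/ln(x) ≈ 765.04;  relative error ≈ 11.96%.

Directly count primes up to 6745: π(6745) = 869. The PNT approximation gives 6745/ln(6745) ≈ 6745/8.81656 ≈ 765.04. Relative error (π(x) − x/ln(x)) / π(x) ≈ 11.96%; the approximation is known to undercount slightly (Li(x) is a better estimate).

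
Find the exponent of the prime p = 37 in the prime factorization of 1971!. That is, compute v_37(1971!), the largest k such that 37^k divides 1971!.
v_37(1971!) = 54

Legendre's formula: v_p(n!) = Σ_{k ≥ 1} ⌊n / p^k⌋. For p = 37, n = 1971, the terms are:
  ⌊1971/37^1⌋ = ⌊1971/37⌋ = 53
  ⌊1971/37^2⌋ = ⌊1971/1369⌋ = 1
(the next term ⌊1971/37^3⌋ = 0, terminating the sum). Summing: v_37(1971!) = 53 + 1 = 54.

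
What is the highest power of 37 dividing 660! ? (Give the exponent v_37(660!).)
v_37(660!) = 17

Legendre's formula: v_p(n!) = Σ_{k ≥ 1} ⌊n / p^k⌋. For p = 37, n = 660, the terms are:
  ⌊660/37^1⌋ = ⌊660/37⌋ = 17
(the next term ⌊660/37^2⌋ = 0, terminating the sum). Summing: v_37(660!) = 17 = 17.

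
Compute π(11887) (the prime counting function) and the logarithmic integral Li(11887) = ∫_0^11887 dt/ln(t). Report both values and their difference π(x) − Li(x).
π(11887) = 1424;  Li(11887) ≈ 1449.06;  π(x) − Li(x) ≈ -25.06.

Direct count of primes ≤ 11887 gives π(11887) = 1424. Numerical evaluation of the logarithmic integral gives Li(11887) ≈ 1449.06. The difference π(x) − Li(x) ≈ -25.06 is typically negative for small/moderate x (Li(x) overestimates), though Littlewood's theorem shows this sign changes infinitely often.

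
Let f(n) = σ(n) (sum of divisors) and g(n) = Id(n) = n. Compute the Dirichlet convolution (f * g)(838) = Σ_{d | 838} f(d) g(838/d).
(σ * Id)(838) = 4195

Divisors of 838: [1, 2, 419, 838]. For each d | 838:
  d = 1: σ(1) · Id(838/1) = 1 · 838 = 838
  d = 2: σ(2) · Id(838/2) = 3 · 419 = 1257
  d = 419: σ(419) · Id(838/419) = 420 · 2 = 840
  d = 838: σ(838) · Id(838/838) = 1260 · 1 = 1260
Summing: (σ * Id)(838) = 838 + 1257 + 840 + 1260 = 4195.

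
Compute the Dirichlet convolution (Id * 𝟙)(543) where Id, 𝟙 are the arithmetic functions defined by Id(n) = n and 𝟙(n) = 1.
(Id * 𝟙)(543) = 728

Divisors of 543: [1, 3, 181, 543]. For each d | 543:
  d = 1: Id(1) · 𝟙(543/1) = 1 · 1 = 1
  d = 3: Id(3) · 𝟙(543/3) = 3 · 1 = 3
  d = 181: Id(181) · 𝟙(543/181) = 181 · 1 = 181
  d = 543: Id(543) · 𝟙(543/543) = 543 · 1 = 543
Summing: (Id * 𝟙)(543) = 1 + 3 + 181 + 543 = 728.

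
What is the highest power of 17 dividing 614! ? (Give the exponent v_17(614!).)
v_17(614!) = 38

Legendre's formula: v_p(n!) = Σ_{k ≥ 1} ⌊n / p^k⌋. For p = 17, n = 614, the terms are:
  ⌊614/17^1⌋ = ⌊614/17⌋ = 36
  ⌊614/17^2⌋ = ⌊614/289⌋ = 2
(the next term ⌊614/17^3⌋ = 0, terminating the sum). Summing: v_17(614!) = 36 + 2 = 38.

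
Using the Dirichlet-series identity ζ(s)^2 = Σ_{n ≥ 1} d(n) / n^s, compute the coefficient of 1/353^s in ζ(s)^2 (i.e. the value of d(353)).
d(353) = 2

ζ(s)^2 = (Σ 1/m^s)(Σ 1/k^s). The coefficient of 1/n^s in the product is the number of ordered pairs (m, k) with mk = n, which equals d(n). For n = 353, divisors are [1, 353], so d(353) = 2.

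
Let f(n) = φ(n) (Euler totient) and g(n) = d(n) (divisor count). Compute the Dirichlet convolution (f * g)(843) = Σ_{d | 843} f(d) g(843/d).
(φ * d)(843) = 1128

Divisors of 843: [1, 3, 281, 843]. For each d | 843:
  d = 1: φ(1) · d(843/1) = 1 · 4 = 4
  d = 3: φ(3) · d(843/3) = 2 · 2 = 4
  d = 281: φ(281) · d(843/281) = 280 · 2 = 560
  d = 843: φ(843) · d(843/843) = 560 · 1 = 560
Summing: (φ * d)(843) = 4 + 4 + 560 + 560 = 1128.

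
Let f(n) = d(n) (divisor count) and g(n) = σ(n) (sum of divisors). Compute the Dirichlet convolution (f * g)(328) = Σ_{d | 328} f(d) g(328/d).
(d * σ)(328) = 1848

Divisors of 328: [1, 2, 4, 8, 41, 82, 164, 328]. For each d | 328:
  d = 1: d(1) · σ(328/1) = 1 · 630 = 630
  d = 2: d(2) · σ(328/2) = 2 · 294 = 588
  d = 4: d(4) · σ(328/4) = 3 · 126 = 378
  d = 8: d(8) · σ(328/8) = 4 · 42 = 168
  d = 41: d(41) · σ(328/41) = 2 · 15 = 30
  d = 82: d(82) · σ(328/82) = 4 · 7 = 28
  d = 164: d(164) · σ(328/164) = 6 · 3 = 18
  d = 328: d(328) · σ(328/328) = 8 · 1 = 8
Summing: (d * σ)(328) = 630 + 588 + 378 + 168 + 30 + 28 + 18 + 8 = 1848.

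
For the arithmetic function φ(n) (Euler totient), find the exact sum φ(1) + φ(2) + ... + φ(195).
Σ_{n ≤ 195} φ(n) = 11614

Compute φ(n) for each 1 ≤ n ≤ 195: φ(1) = 1, φ(2) = 1, φ(3) = 2, φ(4) = 2, φ(5) = 4, φ(6) = 2, φ(7) = 6, φ(8) = 4, φ(9) = 6, φ(10) = 4, φ(11) = 10, φ(12) = 4, φ(13) = 12, φ(14) = 6, φ(15) = 8, φ(16) = 8, φ(17) = 16, φ(18) = 6, φ(19) = 18, φ(20) = 8, φ(21) = 12, φ(22) = 10, φ(23) = 22, φ(24) = 8, φ(25) = 20, φ(26) = 12, φ(27) = 18, φ(28) = 12, φ(29) = 28, φ(30) = 8, φ(31) = 30, φ(32) = 16, φ(33) = 20, φ(34) = 16, φ(35) = 24, φ(36) = 12, φ(37) = 36, φ(38) = 18, φ(39) = 24, φ(40) = 16, φ(41) = 40, φ(42) = 12, φ(43) = 42, φ(44) = 20, φ(45) = 24, φ(46) = 22, φ(47) = 46, φ(48) = 16, φ(49) = 42, φ(50) = 20, φ(51) = 32, φ(52) = 24, φ(53) = 52, φ(54) = 18, φ(55) = 40, φ(56) = 24, φ(57) = 36, φ(58) = 28, φ(59) = 58, φ(60) = 16, φ(61) = 60, φ(62) = 30, φ(63) = 36, φ(64) = 32, φ(65) = 48, φ(66) = 20, φ(67) = 66, φ(68) = 32, φ(69) = 44, φ(70) = 24, φ(71) = 70, φ(72) = 24, φ(73) = 72, φ(74) = 36, φ(75) = 40, φ(76) = 36, φ(77) = 60, φ(78) = 24, φ(79) = 78, φ(80) = 32, φ(81) = 54, φ(82) = 40, φ(83) = 82, φ(84) = 24, φ(85) = 64, φ(86) = 42, φ(87) = 56, φ(88) = 40, φ(89) = 88, φ(90) = 24, φ(91) = 72, φ(92) = 44, φ(93) = 60, φ(94) = 46, φ(95) = 72, φ(96) = 32, φ(97) = 96, φ(98) = 42, φ(99) = 60, φ(100) = 40, φ(101) = 100, φ(102) = 32, φ(103) = 102, φ(104) = 48, φ(105) = 48, φ(106) = 52, φ(107) = 106, φ(108) = 36, φ(109) = 108, φ(110) = 40, φ(111) = 72, φ(112) = 48, φ(113) = 112, φ(114) = 36, φ(115) = 88, φ(116) = 56, φ(117) = 72, φ(118) = 58, φ(119) = 96, φ(120) = 32, φ(121) = 110, φ(122) = 60, φ(123) = 80, φ(124) = 60, φ(125) = 100, φ(126) = 36, φ(127) = 126, φ(128) = 64, φ(129) = 84, φ(130) = 48, φ(131) = 130, φ(132) = 40, φ(133) = 108, φ(134) = 66, φ(135) = 72, φ(136) = 64, φ(137) = 136, φ(138) = 44, φ(139) = 138, φ(140) = 48, φ(141) = 92, φ(142) = 70, φ(143) = 120, φ(144) = 48, φ(145) = 112, φ(146) = 72, φ(147) = 84, φ(148) = 72, φ(149) = 148, φ(150) = 40, φ(151) = 150, φ(152) = 72, φ(153) = 96, φ(154) = 60, φ(155) = 120, φ(156) = 48, φ(157) = 156, φ(158) = 78, φ(159) = 104, φ(160) = 64, φ(161) = 132, φ(162) = 54, φ(163) = 162, φ(164) = 80, φ(165) = 80, φ(166) = 82, φ(167) = 166, φ(168) = 48, φ(169) = 156, φ(170) = 64, φ(171) = 108, φ(172) = 84, φ(173) = 172, φ(174) = 56, φ(175) = 120, φ(176) = 80, φ(177) = 116, φ(178) = 88, φ(179) = 178, φ(180) = 48, φ(181) = 180, φ(182) = 72, φ(183) = 120, φ(184) = 88, φ(185) = 144, φ(186) = 60, φ(187) = 160, φ(188) = 92, φ(189) = 108, φ(190) = 72, φ(191) = 190, φ(192) = 64, φ(193) = 192, φ(194) = 96, φ(195) = 96. Summing all 195 values: 11614. (Average order: Σ_{n ≤ x} φ(n) ~ (3/π²) x². For x = 195, (3/π²)·195² ≈ 11558.21.)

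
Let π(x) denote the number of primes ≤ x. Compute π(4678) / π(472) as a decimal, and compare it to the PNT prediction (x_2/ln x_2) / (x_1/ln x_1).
π(4678)/π(472) = 632/91 ≈ 6.9451;  PNT prediction ≈ 7.2210.

π(472) = 91 and π(4678) = 632, so π(4678)/π(472) ≈ 6.9451. The PNT-predicted ratio is (4678/ln(4678)) / (472/ln(472)) ≈ 7.2210. The two agree to within a few percent, as expected.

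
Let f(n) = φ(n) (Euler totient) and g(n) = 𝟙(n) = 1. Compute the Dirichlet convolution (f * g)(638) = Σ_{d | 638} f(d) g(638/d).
(φ * 𝟙)(638) = 638

Divisors of 638: [1, 2, 11, 22, 29, 58, 319, 638]. For each d | 638:
  d = 1: φ(1) · 𝟙(638/1) = 1 · 1 = 1
  d = 2: φ(2) · 𝟙(638/2) = 1 · 1 = 1
  d = 11: φ(11) · 𝟙(638/11) = 10 · 1 = 10
  d = 22: φ(22) · 𝟙(638/22) = 10 · 1 = 10
  d = 29: φ(29) · 𝟙(638/29) = 28 · 1 = 28
  d = 58: φ(58) · 𝟙(638/58) = 28 · 1 = 28
  d = 319: φ(319) · 𝟙(638/319) = 280 · 1 = 280
  d = 638: φ(638) · 𝟙(638/638) = 280 · 1 = 280
Summing: (φ * 𝟙)(638) = 1 + 1 + 10 + 10 + 28 + 28 + 280 + 280 = 638.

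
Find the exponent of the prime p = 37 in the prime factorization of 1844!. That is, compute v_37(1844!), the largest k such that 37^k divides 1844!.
v_37(1844!) = 50

Legendre's formula: v_p(n!) = Σ_{k ≥ 1} ⌊n / p^k⌋. For p = 37, n = 1844, the terms are:
  ⌊1844/37^1⌋ = ⌊1844/37⌋ = 49
  ⌊1844/37^2⌋ = ⌊1844/1369⌋ = 1
(the next term ⌊1844/37^3⌋ = 0, terminating the sum). Summing: v_37(1844!) = 49 + 1 = 50.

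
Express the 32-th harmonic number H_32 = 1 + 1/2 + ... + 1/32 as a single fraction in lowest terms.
H_32 = 586061125622639/144403552893600

Direct summation: H_32 = 1 + 1/2 + ... + 1/32. The least common denominator is lcm(1, ..., 32) = 144403552893600; over this denominator the numerator is 144403552893600 + 72201776446800 + 48134517631200 + 36100888223400 + 28880710578720 + 24067258815600 + 20629078984800 + 18050444111700 + 16044839210400 + 14440355289360 + 13127595717600 + 12033629407800 + 11107965607200 + 10314539492400 + 9626903526240 + 9025222055850 + 8494326640800 + 8022419605200 + 7600186994400 + 7220177644680 + 6876359661600 + 6563797858800 + 6278415343200 + 6016814703900 + 5776142115744 + 5553982803600 + 5348279736800 + 5157269746200 + 4979432858400 + 4813451763120 + 4658179125600 + 4512611027925 = 586061125622639, so H_32 = 586061125622639/144403552893600 (already in lowest terms) ≈ 4.05850. (The PNT-adjacent estimate ln(32) + γ ≈ 4.04295 matches within O(1/n).)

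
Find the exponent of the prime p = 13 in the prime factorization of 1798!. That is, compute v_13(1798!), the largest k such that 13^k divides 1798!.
v_13(1798!) = 148

Legendre's formula: v_p(n!) = Σ_{k ≥ 1} ⌊n / p^k⌋. For p = 13, n = 1798, the terms are:
  ⌊1798/13^1⌋ = ⌊1798/13⌋ = 138
  ⌊1798/13^2⌋ = ⌊1798/169⌋ = 10
(the next term ⌊1798/13^3⌋ = 0, terminating the sum). Summing: v_13(1798!) = 138 + 10 = 148.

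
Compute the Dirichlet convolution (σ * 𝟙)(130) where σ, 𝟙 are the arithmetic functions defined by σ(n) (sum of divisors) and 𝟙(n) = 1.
(σ * 𝟙)(130) = 420

Divisors of 130: [1, 2, 5, 10, 13, 26, 65, 130]. For each d | 130:
  d = 1: σ(1) · 𝟙(130/1) = 1 · 1 = 1
  d = 2: σ(2) · 𝟙(130/2) = 3 · 1 = 3
  d = 5: σ(5) · 𝟙(130/5) = 6 · 1 = 6
  d = 10: σ(10) · 𝟙(130/10) = 18 · 1 = 18
  d = 13: σ(13) · 𝟙(130/13) = 14 · 1 = 14
  d = 26: σ(26) · 𝟙(130/26) = 42 · 1 = 42
  d = 65: σ(65) · 𝟙(130/65) = 84 · 1 = 84
  d = 130: σ(130) · 𝟙(130/130) = 252 · 1 = 252
Summing: (σ * 𝟙)(130) = 1 + 3 + 6 + 18 + 14 + 42 + 84 + 252 = 420.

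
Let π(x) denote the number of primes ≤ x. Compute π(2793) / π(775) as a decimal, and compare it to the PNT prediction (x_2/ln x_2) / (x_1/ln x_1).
π(2793)/π(775) = 406/137 ≈ 2.9635;  PNT prediction ≈ 3.0216.

π(775) = 137 and π(2793) = 406, so π(2793)/π(775) ≈ 2.9635. The PNT-predicted ratio is (2793/ln(2793)) / (775/ln(775)) ≈ 3.0216. The two agree to within a few percent, as expected.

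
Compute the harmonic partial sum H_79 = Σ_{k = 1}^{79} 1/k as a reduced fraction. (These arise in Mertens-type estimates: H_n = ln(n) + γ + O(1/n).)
H_79 = 4868007055309996043055960217131137/982844219842241906412811281988800

Direct summation: H_79 = 1 + 1/2 + ... + 1/79. The least common denominator is lcm(1, ..., 79) = 32433859254793982911622772305630400; over this denominator the numerator is 32433859254793982911622772305630400 + 16216929627396991455811386152815200 + 10811286418264660970540924101876800 + 8108464813698495727905693076407600 + 6486771850958796582324554461126080 + 5405643209132330485270462050938400 + 4633408464970568987374681757947200 + 4054232406849247863952846538203800 + 3603762139421553656846974700625600 + 3243385925479398291162277230563040 + 2948532659526725719238433845966400 + 2702821604566165242635231025469200 + 2494912250368767916278674792740800 + 2316704232485284493687340878973600 + 2162257283652932194108184820375360 + 2027116203424623931976423269101900 + 1907874073811410759507221900331200 + 1801881069710776828423487350312800 + 1707045223936525416401198542401600 + 1621692962739699145581138615281520 + 1544469488323522995791560585982400 + 1474266329763362859619216922983200 + 1410167793686694909200990100244800 + 1351410802283082621317615512734600 + 1297354370191759316464910892225216 + 1247456125184383958139337396370400 + 1201254046473851218948991566875200 + 1158352116242642246843670439486800 + 1118408939820482169366302493297600 + 1081128641826466097054092410187680 + 1046253524348192997149121687278400 + 1013558101712311965988211634550950 + 982844219842241906412811281988800 + 953937036905705379753610950165600 + 926681692994113797474936351589440 + 900940534855388414211743675156400 + 876590790670107646260074927179200 + 853522611968262708200599271200800 + 831637416789589305426224930913600 + 810846481369849572790569307640760 + 791069737921804461259092007454400 + 772234744161761497895780292991200 + 754275796623115881665645867572800 + 737133164881681429809608461491600 + 720752427884310731369394940125120 + 705083896843347454600495050122400 + 690082111804127295991973878843200 + 675705401141541310658807756367300 + 661915494995795569624954536849600 + 648677185095879658232455446112608 + 635958024603803586502407300110400 + 623728062592191979069668698185200 + 611959608581018545502316458596800 + 600627023236925609474495783437600 + 589706531905345143847686769193280 + 579176058121321123421835219743400 + 569015074645508472133732847467200 + 559204469910241084683151246648800 + 549726428047355642569877496705600 + 540564320913233048527046205093840 + 531702610734327588715127414846400 + 523126762174096498574560843639200 + 514823162774507665263853528660800 + 506779050856155982994105817275475 + 498982450073753583255734958548160 + 491422109921120953206405640994400 + 484087451564089297188399586651200 + 476968518452852689876805475082800 + 470055931228898303066996700081600 + 463340846497056898737468175794720 + 456814919081605393121447497262400 + 450470267427694207105871837578200 + 444299441846492916597572223364800 + 438295395335053823130037463589600 + 432451456730586438821636964075072 + 426761305984131354100299635600400 + 421218951360960817034061977995200 + 415818708394794652713112465456800 + 410555180440430163438262940577600 = 160644232825229869420846687165327521, so H_79 = 160644232825229869420846687165327521/32433859254793982911622772305630400; reducing by gcd(160644232825229869420846687165327521, 32433859254793982911622772305630400) = 33 gives 4868007055309996043055960217131137/982844219842241906412811281988800 ≈ 4.95298. (The PNT-adjacent estimate ln(79) + γ ≈ 4.94666 matches within O(1/n).)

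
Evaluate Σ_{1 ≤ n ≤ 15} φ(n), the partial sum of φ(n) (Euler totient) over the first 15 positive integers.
Σ_{n ≤ 15} φ(n) = 72

Compute φ(n) for each 1 ≤ n ≤ 15: φ(1) = 1, φ(2) = 1, φ(3) = 2, φ(4) = 2, φ(5) = 4, φ(6) = 2, φ(7) = 6, φ(8) = 4, φ(9) = 6, φ(10) = 4, φ(11) = 10, φ(12) = 4, φ(13) = 12, φ(14) = 6, φ(15) = 8. Summing all 15 values: 72. (Average order: Σ_{n ≤ x} φ(n) ~ (3/π²) x². For x = 15, (3/π²)·15² ≈ 68.39.)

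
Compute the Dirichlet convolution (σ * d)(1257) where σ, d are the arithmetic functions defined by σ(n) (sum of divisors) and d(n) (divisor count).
(σ * d)(1257) = 2532

Divisors of 1257: [1, 3, 419, 1257]. For each d | 1257:
  d = 1: σ(1) · d(1257/1) = 1 · 4 = 4
  d = 3: σ(3) · d(1257/3) = 4 · 2 = 8
  d = 419: σ(419) · d(1257/419) = 420 · 2 = 840
  d = 1257: σ(1257) · d(1257/1257) = 1680 · 1 = 1680
Summing: (σ * d)(1257) = 4 + 8 + 840 + 1680 = 2532.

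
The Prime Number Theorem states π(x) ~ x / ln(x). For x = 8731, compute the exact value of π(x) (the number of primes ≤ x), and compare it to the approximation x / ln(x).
π(8731) = 1088;  x/ln(x) ≈ 962.13;  relative error ≈ 11.57%.

Directly count primes up to 8731: π(8731) = 1088. The PNT approximation gives 8731/ln(8731) ≈ 8731/9.07464 ≈ 962.13. Relative error (π(x) − x/ln(x)) / π(x) ≈ 11.57%; the approximation is known to undercount slightly (Li(x) is a better estimate).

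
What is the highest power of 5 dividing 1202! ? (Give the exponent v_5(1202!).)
v_5(1202!) = 298

Legendre's formula: v_p(n!) = Σ_{k ≥ 1} ⌊n / p^k⌋. For p = 5, n = 1202, the terms are:
  ⌊1202/5^1⌋ = ⌊1202/5⌋ = 240
  ⌊1202/5^2⌋ = ⌊1202/25⌋ = 48
  ⌊1202/5^3⌋ = ⌊1202/125⌋ = 9
  ⌊1202/5^4⌋ = ⌊1202/625⌋ = 1
(the next term ⌊1202/5^5⌋ = 0, terminating the sum). Summing: v_5(1202!) = 240 + 48 + 9 + 1 = 298.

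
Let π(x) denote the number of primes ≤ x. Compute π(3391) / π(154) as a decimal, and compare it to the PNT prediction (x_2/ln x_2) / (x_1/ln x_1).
π(3391)/π(154) = 478/36 ≈ 13.2778;  PNT prediction ≈ 13.6441.

π(154) = 36 and π(3391) = 478, so π(3391)/π(154) ≈ 13.2778. The PNT-predicted ratio is (3391/ln(3391)) / (154/ln(154)) ≈ 13.6441. The two agree to within a few percent, as expected.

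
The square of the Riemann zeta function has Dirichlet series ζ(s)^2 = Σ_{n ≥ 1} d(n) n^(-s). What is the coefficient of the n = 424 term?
d(424) = 8

ζ(s)^2 = (Σ 1/m^s)(Σ 1/k^s). The coefficient of 1/n^s in the product is the number of ordered pairs (m, k) with mk = n, which equals d(n). For n = 424, divisors are [1, 2, 4, 8, 53, 106, 212, 424], so d(424) = 8.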